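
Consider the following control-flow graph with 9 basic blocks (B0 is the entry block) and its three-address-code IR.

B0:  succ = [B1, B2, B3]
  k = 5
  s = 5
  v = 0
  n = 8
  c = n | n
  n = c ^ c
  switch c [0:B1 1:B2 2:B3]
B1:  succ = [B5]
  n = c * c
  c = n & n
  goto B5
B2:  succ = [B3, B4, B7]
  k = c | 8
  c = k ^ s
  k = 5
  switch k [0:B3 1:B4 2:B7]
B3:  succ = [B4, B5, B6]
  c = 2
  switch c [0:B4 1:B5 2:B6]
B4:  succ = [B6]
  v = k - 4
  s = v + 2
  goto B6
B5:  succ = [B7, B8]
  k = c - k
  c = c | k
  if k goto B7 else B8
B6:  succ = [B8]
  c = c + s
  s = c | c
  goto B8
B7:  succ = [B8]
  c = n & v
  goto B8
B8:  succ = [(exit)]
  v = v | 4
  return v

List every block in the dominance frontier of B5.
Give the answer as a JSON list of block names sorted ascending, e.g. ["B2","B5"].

Answer: ["B7", "B8"]

Derivation:
idom tree: B1←B0 B2←B0 B3←B0 B4←B0 B5←B0 B6←B0 B7←B0 B8←B0
Dom∩ at merges:
  B3: preds {B0,B2}: {B0} ∩ {B0,B2} = {B0}; idom=B0
  B4: preds {B2,B3}: {B0,B2} ∩ {B0,B3} = {B0}; idom=B0
  B5: preds {B1,B3}: {B0,B1} ∩ {B0,B3} = {B0}; idom=B0
  B6: preds {B3,B4}: {B0,B3} ∩ {B0,B4} = {B0}; idom=B0
  B7: preds {B2,B5}: {B0,B2} ∩ {B0,B5} = {B0}; idom=B0
  B8: preds {B5,B6,B7}: {B0,B5} ∩ {B0,B6} ∩ {B0,B7} = {B0}; idom=B0

Frontier:
  join B3 pred B0: · stop@B0
  join B3 pred B2: B2 stop@B0
  join B4 pred B2: B2 stop@B0
  join B4 pred B3: B3 stop@B0
  join B5 pred B1: B1 stop@B0
  join B5 pred B3: B3 stop@B0
  join B6 pred B3: B3 stop@B0
  join B6 pred B4: B4 stop@B0
  join B7 pred B2: B2 stop@B0
  join B7 pred B5: B5 stop@B0
  join B8 pred B5: B5 stop@B0
  join B8 pred B6: B6 stop@B0
  join B8 pred B7: B7 stop@B0
  B0 → ∅
  B1 → {B5}
  B2 → {B3,B4,B7}
  B3 → {B4,B5,B6}
  B4 → {B6}
  B5 → {B7,B8}
  B6 → {B8}
  B7 → {B8}
  B8 → ∅

DF(B5) = ["B7", "B8"]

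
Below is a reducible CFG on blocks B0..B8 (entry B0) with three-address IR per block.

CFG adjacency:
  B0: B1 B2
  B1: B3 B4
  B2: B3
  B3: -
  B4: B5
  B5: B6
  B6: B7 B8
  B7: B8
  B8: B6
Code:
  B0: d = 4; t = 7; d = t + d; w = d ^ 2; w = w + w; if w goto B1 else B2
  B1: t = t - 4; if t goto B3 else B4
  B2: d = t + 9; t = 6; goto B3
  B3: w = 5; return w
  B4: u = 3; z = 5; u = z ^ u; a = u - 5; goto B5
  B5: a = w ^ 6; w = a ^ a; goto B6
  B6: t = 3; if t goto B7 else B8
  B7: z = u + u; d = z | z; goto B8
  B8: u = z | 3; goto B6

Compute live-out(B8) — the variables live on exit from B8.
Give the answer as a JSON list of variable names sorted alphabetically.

Answer: ["u", "z"]

Working:
Per-block:
  B0 def {d,t,w} use ∅
  B1 def {t} use {t}
  B2 def {d,t} use {t}
  B3 def {w} use ∅
  B4 def {a,u,z} use ∅
  B5 def {a,w} use {w}
  B6 def {t} use ∅
  B7 def {d,z} use {u}
  B8 def {u} use {z}

Liveness:
  B0: in=∅ out={t,w}
  B1: in={t,w} out={w}
  B2: in={t} out=∅
  B3: in=∅ out=∅
  B4: in={w} out={u,w,z}
  B5: in={u,w,z} out={u,z}
  B6: in={u,z} out={u,z}
  B7: in={u} out={z}
  B8: in={z} out={u,z}

live-out(B8) = ["u", "z"]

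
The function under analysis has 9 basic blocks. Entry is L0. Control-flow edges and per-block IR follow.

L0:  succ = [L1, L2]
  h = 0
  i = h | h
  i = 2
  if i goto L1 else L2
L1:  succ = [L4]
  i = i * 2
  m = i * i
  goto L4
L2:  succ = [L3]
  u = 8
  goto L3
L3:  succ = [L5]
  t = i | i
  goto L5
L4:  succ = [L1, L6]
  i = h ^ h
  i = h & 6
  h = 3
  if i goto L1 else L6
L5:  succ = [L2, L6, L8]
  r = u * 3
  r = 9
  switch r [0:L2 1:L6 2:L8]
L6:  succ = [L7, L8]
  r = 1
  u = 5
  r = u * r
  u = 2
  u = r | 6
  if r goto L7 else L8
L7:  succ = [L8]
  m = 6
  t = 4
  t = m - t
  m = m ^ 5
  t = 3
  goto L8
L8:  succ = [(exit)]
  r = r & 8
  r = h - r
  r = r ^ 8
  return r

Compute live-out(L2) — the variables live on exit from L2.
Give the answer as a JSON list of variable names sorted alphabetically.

Answer: ["h", "i", "u"]

Analysis:
def/use:
  L0: def={h,i} ue=∅
  L1: def={i,m} ue={i}
  L2: def={u} ue=∅
  L3: def={t} ue={i}
  L4: def={h,i} ue={h}
  L5: def={r} ue={u}
  L6: def={r,u} ue=∅
  L7: def={m,t} ue=∅
  L8: def={r} ue={h,r}

Liveness:
  live L0: ∅→{h,i}
  live L1: {h,i}→{h}
  live L2: {h,i}→{h,i,u}
  live L3: {h,i,u}→{h,i,u}
  live L4: {h}→{h,i}
  live L5: {h,i,u}→{h,i,r}
  live L6: {h}→{h,r}
  live L7: {h,r}→{h,r}
  live L8: {h,r}→∅

live-out(L2) = ["h", "i", "u"]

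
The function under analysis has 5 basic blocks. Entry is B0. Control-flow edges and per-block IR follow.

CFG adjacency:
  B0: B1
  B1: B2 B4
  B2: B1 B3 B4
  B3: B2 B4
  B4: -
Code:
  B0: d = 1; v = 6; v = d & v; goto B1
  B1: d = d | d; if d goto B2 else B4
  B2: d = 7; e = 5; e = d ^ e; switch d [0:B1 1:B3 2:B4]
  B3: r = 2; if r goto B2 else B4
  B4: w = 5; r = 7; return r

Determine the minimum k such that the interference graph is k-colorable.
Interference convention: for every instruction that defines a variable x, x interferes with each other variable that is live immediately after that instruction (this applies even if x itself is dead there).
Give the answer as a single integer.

Per-block:
  B0 def {d,v} use ∅
  B1 def {d} use {d}
  B2 def {d,e} use ∅
  B3 def {r} use ∅
  B4 def {r,w} use ∅

Live sets:
  B0: in=∅ out={d}
  B1: in={d} out=∅
  B2: in=∅ out={d}
  B3: in=∅ out=∅
  B4: in=∅ out=∅

Interfere edges:
  d↔{e,v}
  e↔{d}
  r↔∅
  v↔{d}
  w↔∅

Colouring:
  {d,e} pairwise interfere (2-clique) ⇒ χ ≥ 2
  2-colouring: c0={d,r,w}  c1={e,v}
  χ = 2

Answer: 2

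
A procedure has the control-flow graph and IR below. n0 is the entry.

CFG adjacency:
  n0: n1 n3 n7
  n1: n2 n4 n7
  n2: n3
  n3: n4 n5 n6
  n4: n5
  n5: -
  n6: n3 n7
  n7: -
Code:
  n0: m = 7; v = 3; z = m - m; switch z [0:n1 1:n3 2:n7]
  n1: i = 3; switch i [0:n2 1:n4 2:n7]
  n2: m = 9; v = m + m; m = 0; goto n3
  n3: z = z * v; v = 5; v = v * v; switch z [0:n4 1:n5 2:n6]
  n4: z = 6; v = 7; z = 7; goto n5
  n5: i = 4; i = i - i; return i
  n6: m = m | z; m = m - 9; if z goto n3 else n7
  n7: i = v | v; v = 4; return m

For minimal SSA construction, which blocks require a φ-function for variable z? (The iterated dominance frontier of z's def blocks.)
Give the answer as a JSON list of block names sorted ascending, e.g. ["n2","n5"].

idom tree: n1←n0 n2←n1 n3←n0 n4←n0 n5←n0 n6←n3 n7←n0
Dom∩ at merges:
  n3: preds {n0,n2,n6}: {n0} ∩ {n0,n1,n2} ∩ {n0,n3,n6} = {n0}; idom=n0
  n4: preds {n1,n3}: {n0,n1} ∩ {n0,n3} = {n0}; idom=n0
  n5: preds {n3,n4}: {n0,n3} ∩ {n0,n4} = {n0}; idom=n0
  n7: preds {n0,n1,n6}: {n0} ∩ {n0,n1} ∩ {n0,n3,n6} = {n0}; idom=n0

DF walk-up:
  n3←n0: walk · to n0
  n3←n2: walk n2→n1 to n0
  n3←n6: walk n6→n3 to n0
  n4←n1: walk n1 to n0
  n4←n3: walk n3 to n0
  n5←n3: walk n3 to n0
  n5←n4: walk n4 to n0
  n7←n0: walk · to n0
  n7←n1: walk n1 to n0
  n7←n6: walk n6→n3 to n0
  DF(n0)=∅
  DF(n1)={n3,n4,n7}
  DF(n2)={n3}
  DF(n3)={n3,n4,n5,n7}
  DF(n4)={n5}
  DF(n5)=∅
  DF(n6)={n3,n7}
  DF(n7)=∅

φ for z: defs {n0,n3,n4}
  DF⁺ = {n3,n4,n5,n7}

Answer: ["n3", "n4", "n5", "n7"]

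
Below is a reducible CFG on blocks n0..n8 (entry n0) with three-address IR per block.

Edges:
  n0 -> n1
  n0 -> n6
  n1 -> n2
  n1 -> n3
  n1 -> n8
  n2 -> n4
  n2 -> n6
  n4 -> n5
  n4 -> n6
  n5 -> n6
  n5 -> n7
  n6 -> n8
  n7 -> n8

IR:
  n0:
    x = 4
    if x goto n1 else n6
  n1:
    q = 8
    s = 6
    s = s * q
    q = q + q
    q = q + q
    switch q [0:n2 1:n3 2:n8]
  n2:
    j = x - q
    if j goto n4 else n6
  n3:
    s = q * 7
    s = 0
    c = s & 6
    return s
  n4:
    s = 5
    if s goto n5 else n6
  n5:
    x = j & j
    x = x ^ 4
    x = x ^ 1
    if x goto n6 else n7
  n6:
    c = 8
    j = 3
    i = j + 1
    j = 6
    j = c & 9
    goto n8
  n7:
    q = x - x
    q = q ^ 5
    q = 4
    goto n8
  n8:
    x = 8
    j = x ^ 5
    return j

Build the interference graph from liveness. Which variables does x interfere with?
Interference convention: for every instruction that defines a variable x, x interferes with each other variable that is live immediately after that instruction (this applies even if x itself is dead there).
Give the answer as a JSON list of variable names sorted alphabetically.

def/use:
  n0 def {x} use ∅
  n1 def {q,s} use ∅
  n2 def {j} use {q,x}
  n3 def {c,s} use {q}
  n4 def {s} use ∅
  n5 def {x} use {j}
  n6 def {c,i,j} use ∅
  n7 def {q} use {x}
  n8 def {j,x} use ∅

Backward fixpoint:
  live n0: ∅→{x}
  live n1: {x}→{q,x}
  live n2: {q,x}→{j}
  live n3: {q}→∅
  live n4: {j}→{j}
  live n5: {j}→{x}
  live n6: ∅→∅
  live n7: {x}→∅
  live n8: ∅→∅

Conflict graph:
  c↔{i,j,s}
  i↔{c}
  j↔{c,s}
  q↔{s,x}
  s↔{c,j,q,x}
  x↔{q,s}

N(x) = ["q", "s"]

Answer: ["q", "s"]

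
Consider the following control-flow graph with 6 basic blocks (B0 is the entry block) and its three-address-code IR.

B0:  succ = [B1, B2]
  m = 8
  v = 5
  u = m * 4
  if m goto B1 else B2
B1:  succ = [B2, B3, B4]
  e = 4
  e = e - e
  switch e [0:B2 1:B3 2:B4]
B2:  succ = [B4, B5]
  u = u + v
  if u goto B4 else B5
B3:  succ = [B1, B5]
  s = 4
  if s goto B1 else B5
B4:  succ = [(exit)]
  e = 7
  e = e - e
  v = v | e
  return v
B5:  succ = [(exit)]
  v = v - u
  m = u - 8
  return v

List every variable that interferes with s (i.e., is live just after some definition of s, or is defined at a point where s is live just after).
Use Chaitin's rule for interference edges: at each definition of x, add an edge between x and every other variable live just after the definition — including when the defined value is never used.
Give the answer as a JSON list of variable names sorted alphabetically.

Per-block:
  B0: def={m,u,v} ue=∅
  B1: def={e} ue=∅
  B2: def={u} ue={u,v}
  B3: def={s} ue=∅
  B4: def={e,v} ue={v}
  B5: def={m,v} ue={u,v}

Live sets:
  B0: in=∅ out={u,v}
  B1: in={u,v} out={u,v}
  B2: in={u,v} out={u,v}
  B3: in={u,v} out={u,v}
  B4: in={v} out=∅
  B5: in={u,v} out=∅

Interference:
  e — {u,v}
  m — {u,v}
  s — {u,v}
  u — {e,m,s,v}
  v — {e,m,s,u}

N(s) = ["u", "v"]

Answer: ["u", "v"]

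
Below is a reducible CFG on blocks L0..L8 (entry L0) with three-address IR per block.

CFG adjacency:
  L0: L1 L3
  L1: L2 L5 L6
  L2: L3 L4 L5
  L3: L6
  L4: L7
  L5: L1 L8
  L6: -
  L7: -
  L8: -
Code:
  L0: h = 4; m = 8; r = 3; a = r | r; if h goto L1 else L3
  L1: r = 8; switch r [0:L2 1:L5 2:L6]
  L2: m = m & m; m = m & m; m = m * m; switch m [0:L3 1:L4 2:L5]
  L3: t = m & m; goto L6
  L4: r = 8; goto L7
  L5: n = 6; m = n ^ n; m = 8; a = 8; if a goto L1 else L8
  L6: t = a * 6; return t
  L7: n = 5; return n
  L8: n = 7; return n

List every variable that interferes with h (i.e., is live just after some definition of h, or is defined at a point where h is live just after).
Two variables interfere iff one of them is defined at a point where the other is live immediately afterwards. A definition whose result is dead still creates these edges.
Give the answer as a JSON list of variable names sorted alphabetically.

Answer: ["a", "m", "r"]

Derivation:
Block summaries:
  L0 def {a,h,m,r} use ∅
  L1 def {r} use ∅
  L2 def {m} use {m}
  L3 def {t} use {m}
  L4 def {r} use ∅
  L5 def {a,m,n} use ∅
  L6 def {t} use {a}
  L7 def {n} use ∅
  L8 def {n} use ∅

Live sets:
  L0: in=∅ out={a,m}
  L1: in={a,m} out={a,m}
  L2: in={a,m} out={a,m}
  L3: in={a,m} out={a}
  L4: in=∅ out=∅
  L5: in=∅ out={a,m}
  L6: in={a} out=∅
  L7: in=∅ out=∅
  L8: in=∅ out=∅

Conflict graph:
  a — {h,m,r,t}
  h — {a,m,r}
  m — {a,h,r}
  n — ∅
  r — {a,h,m}
  t — {a}

N(h) = ["a", "m", "r"]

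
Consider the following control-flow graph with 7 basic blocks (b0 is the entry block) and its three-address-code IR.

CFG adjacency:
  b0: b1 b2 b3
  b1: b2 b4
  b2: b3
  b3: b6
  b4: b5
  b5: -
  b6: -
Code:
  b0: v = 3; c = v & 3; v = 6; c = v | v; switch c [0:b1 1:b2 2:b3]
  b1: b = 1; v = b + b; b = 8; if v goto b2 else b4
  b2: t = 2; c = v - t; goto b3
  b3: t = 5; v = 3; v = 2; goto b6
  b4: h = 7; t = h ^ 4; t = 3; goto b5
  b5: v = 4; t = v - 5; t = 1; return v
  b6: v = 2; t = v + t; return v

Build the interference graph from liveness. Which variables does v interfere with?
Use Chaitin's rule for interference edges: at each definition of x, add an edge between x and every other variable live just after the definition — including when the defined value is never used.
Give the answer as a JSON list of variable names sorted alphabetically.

Block summaries:
  b0: def={c,v} ue=∅
  b1: def={b,v} ue=∅
  b2: def={c,t} ue={v}
  b3: def={t,v} ue=∅
  b4: def={h,t} ue=∅
  b5: def={t,v} ue=∅
  b6: def={t,v} ue={t}

Live sets:
  live b0: ∅→{v}
  live b1: ∅→{v}
  live b2: {v}→∅
  live b3: ∅→{t}
  live b4: ∅→∅
  live b5: ∅→∅
  live b6: {t}→∅

Interfere edges:
  b↔{v}
  c↔{v}
  h↔∅
  t↔{v}
  v↔{b,c,t}

N(v) = ["b", "c", "t"]

Answer: ["b", "c", "t"]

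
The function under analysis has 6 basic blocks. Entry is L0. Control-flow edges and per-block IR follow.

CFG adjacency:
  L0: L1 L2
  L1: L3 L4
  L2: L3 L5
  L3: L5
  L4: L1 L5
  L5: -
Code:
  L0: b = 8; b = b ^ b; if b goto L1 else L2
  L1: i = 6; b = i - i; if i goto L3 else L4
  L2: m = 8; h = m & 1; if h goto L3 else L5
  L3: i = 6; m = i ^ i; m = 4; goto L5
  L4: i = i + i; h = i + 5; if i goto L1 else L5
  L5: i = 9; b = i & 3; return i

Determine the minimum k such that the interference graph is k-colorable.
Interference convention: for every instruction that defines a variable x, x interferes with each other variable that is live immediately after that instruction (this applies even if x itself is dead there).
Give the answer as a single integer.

Answer: 2

Working:
def/use:
  L0: {b} / ∅
  L1: {b,i} / ∅
  L2: {h,m} / ∅
  L3: {i,m} / ∅
  L4: {h,i} / {i}
  L5: {b,i} / ∅

Backward fixpoint:
  L0: in=∅ out=∅
  L1: in=∅ out={i}
  L2: in=∅ out=∅
  L3: in=∅ out=∅
  L4: in={i} out=∅
  L5: in=∅ out=∅

Interference:
  b↔{i}
  h↔{i}
  i↔{b,h}
  m↔∅

Registers:
  lower bound: {b,i} mutually conflict ⇒ χ ≥ 2
  assign b→R1 h→R1 i→R0 m→R0 — no edge inside a register ⇒ χ ≤ 2
  χ = 2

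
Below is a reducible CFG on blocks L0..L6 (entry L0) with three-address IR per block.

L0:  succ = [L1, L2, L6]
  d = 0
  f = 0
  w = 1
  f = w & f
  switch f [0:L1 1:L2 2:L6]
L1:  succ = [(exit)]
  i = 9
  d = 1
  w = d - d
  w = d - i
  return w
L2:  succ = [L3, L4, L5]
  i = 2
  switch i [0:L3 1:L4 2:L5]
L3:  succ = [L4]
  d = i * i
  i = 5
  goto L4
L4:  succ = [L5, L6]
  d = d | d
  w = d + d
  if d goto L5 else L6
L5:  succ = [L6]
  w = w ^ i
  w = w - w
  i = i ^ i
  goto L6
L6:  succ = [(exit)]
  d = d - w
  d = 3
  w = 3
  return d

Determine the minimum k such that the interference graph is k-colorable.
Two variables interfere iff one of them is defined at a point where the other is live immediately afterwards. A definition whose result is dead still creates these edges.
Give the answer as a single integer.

Answer: 3

Derivation:
Per-block:
  L0: def={d,f,w} ue=∅
  L1: def={d,i,w} ue=∅
  L2: def={i} ue=∅
  L3: def={d,i} ue={i}
  L4: def={d,w} ue={d}
  L5: def={i,w} ue={i,w}
  L6: def={d,w} ue={d,w}

Backward fixpoint:
  L0 li=∅ lo={d,w}
  L1 li=∅ lo=∅
  L2 li={d,w} lo={d,i,w}
  L3 li={i} lo={d,i}
  L4 li={d,i} lo={d,i,w}
  L5 li={d,i,w} lo={d,w}
  L6 li={d,w} lo=∅

Interfere edges:
  d — {f,i,w}
  f — {d,w}
  i — {d,w}
  w — {d,f,i}

Registers:
  lower bound: {d,f,w} mutually conflict ⇒ χ ≥ 3
  assign d→R0 f→R2 i→R2 w→R1 — no edge inside a register ⇒ χ ≤ 3
  χ = 3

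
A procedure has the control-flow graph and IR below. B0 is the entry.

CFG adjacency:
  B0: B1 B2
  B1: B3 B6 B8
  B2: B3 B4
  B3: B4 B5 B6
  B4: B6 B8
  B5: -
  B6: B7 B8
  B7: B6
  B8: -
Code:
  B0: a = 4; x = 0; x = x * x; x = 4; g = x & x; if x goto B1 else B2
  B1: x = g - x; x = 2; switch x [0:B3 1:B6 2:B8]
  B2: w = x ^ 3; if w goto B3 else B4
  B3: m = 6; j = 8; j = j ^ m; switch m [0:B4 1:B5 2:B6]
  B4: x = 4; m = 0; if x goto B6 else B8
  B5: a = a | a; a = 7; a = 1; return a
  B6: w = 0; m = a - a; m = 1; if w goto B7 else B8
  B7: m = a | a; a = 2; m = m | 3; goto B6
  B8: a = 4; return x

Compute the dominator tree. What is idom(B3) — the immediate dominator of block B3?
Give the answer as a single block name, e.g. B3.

Answer: B0

Working:
idom tree: B1←B0 B2←B0 B3←B0 B4←B0 B5←B3 B6←B0 B7←B6 B8←B0
Dom∩ at merges:
  B3: preds {B1,B2}: {B0,B1} ∩ {B0,B2} = {B0}; idom=B0
  B4: preds {B2,B3}: {B0,B2} ∩ {B0,B3} = {B0}; idom=B0
  B6: preds {B1,B3,B4,B7}: {B0,B1} ∩ {B0,B3} ∩ {B0,B4} ∩ {B0,B6,B7} = {B0}; idom=B0
  B8: preds {B1,B4,B6}: {B0,B1} ∩ {B0,B4} ∩ {B0,B6} = {B0}; idom=B0

idom(B3) = B0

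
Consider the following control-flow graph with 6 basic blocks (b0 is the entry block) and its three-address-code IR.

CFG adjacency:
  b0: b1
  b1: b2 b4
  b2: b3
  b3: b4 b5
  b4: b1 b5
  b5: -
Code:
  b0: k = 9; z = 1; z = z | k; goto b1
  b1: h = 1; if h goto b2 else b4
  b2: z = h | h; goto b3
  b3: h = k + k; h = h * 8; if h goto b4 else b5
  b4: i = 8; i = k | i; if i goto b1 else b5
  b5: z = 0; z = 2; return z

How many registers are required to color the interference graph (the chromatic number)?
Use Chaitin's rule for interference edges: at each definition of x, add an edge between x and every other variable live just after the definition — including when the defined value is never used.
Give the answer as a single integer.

Answer: 2

Derivation:
Block summaries:
  b0: {k,z} / ∅
  b1: {h} / ∅
  b2: {z} / {h}
  b3: {h} / {k}
  b4: {i} / {k}
  b5: {z} / ∅

Live sets:
  live b0: ∅→{k}
  live b1: {k}→{h,k}
  live b2: {h,k}→{k}
  live b3: {k}→{k}
  live b4: {k}→{k}
  live b5: ∅→∅

Interfere edges:
  h: {k}
  i: {k}
  k: {h,i,z}
  z: {k}

Registers:
  {h,k} pairwise interfere (2-clique) ⇒ χ ≥ 2
  2-colouring: r0={k}  r1={h,i,z}
  χ = 2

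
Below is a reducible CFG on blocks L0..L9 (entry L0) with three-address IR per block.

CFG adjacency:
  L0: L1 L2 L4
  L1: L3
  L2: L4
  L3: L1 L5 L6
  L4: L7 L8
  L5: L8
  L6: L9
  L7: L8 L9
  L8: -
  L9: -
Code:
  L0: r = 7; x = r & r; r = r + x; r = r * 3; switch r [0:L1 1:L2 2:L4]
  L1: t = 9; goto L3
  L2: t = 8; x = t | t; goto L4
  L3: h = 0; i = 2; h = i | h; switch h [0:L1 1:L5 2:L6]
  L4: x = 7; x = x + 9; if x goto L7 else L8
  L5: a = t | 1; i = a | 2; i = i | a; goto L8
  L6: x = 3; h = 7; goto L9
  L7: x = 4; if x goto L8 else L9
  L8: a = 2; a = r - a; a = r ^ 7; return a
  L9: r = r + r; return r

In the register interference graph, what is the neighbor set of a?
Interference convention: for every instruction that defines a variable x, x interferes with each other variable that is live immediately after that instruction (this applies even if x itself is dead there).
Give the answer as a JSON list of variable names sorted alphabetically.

Answer: ["i", "r"]

Derivation:
def/use:
  L0: def={r,x} ue=∅
  L1: def={t} ue=∅
  L2: def={t,x} ue=∅
  L3: def={h,i} ue=∅
  L4: def={x} ue=∅
  L5: def={a,i} ue={t}
  L6: def={h,x} ue=∅
  L7: def={x} ue=∅
  L8: def={a} ue={r}
  L9: def={r} ue={r}

Backward fixpoint:
  live L0: ∅→{r}
  live L1: {r}→{r,t}
  live L2: {r}→{r}
  live L3: {r,t}→{r,t}
  live L4: {r}→{r}
  live L5: {r,t}→{r}
  live L6: {r}→{r}
  live L7: {r}→{r}
  live L8: {r}→∅
  live L9: {r}→∅

Interfere edges:
  a: {i,r}
  h: {i,r,t}
  i: {a,h,r,t}
  r: {a,h,i,t,x}
  t: {h,i,r}
  x: {r}

N(a) = ["i", "r"]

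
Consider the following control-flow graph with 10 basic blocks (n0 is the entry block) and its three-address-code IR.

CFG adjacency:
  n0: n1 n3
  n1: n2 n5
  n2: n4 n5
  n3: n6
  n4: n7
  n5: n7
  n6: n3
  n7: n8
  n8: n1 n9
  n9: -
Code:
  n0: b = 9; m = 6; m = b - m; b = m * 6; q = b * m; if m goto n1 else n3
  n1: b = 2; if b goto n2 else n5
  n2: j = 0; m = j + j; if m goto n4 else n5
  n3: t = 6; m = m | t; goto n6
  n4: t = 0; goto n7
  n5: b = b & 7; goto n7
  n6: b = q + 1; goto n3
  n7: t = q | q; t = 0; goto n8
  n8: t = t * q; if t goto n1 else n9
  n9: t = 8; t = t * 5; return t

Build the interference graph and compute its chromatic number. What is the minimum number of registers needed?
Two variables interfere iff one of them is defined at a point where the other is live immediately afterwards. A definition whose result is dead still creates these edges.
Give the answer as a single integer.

def/use:
  n0 def {b,m,q} use ∅
  n1 def {b} use ∅
  n2 def {j,m} use ∅
  n3 def {m,t} use {m}
  n4 def {t} use ∅
  n5 def {b} use {b}
  n6 def {b} use {q}
  n7 def {t} use {q}
  n8 def {t} use {q,t}
  n9 def {t} use ∅

Backward fixpoint:
  n0: in=∅ out={m,q}
  n1: in={q} out={b,q}
  n2: in={b,q} out={b,q}
  n3: in={m,q} out={m,q}
  n4: in={q} out={q}
  n5: in={b,q} out={q}
  n6: in={m,q} out={m,q}
  n7: in={q} out={q,t}
  n8: in={q,t} out={q}
  n9: in=∅ out=∅

Interference:
  b↔{j,m,q}
  j↔{b,q}
  m↔{b,q,t}
  q↔{b,j,m,t}
  t↔{m,q}

Colouring:
  {b,j,q} pairwise interfere (3-clique) ⇒ χ ≥ 3
  3-colouring: r0={q}  r1={b,t}  r2={j,m}
  χ = 3

Answer: 3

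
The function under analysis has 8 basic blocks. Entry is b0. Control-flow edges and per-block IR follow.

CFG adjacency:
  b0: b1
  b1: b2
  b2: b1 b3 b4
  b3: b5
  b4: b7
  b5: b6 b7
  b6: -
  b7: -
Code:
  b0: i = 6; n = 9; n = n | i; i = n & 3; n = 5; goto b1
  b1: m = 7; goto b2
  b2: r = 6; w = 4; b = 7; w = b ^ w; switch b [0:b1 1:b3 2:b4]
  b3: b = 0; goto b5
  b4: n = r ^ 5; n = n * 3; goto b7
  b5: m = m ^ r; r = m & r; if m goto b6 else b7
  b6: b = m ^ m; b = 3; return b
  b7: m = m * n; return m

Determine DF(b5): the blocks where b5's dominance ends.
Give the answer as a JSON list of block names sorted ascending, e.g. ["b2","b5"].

Answer: ["b7"]

Derivation:
idom tree: b1←b0 b2←b1 b3←b2 b4←b2 b5←b3 b6←b5 b7←b2
Join-block Dom:
  b1: preds {b0,b2}: {b0} ∩ {b0,b1,b2} = {b0}; idom=b0
  b7: preds {b4,b5}: {b0,b1,b2,b4} ∩ {b0,b1,b2,b3,b5} = {b0,b1,b2}; idom=b2

DF derivation:
  b1←b0: walk · to b0
  b1←b2: walk b2→b1 to b0
  b7←b4: walk b4 to b2
  b7←b5: walk b5→b3 to b2
  b0: DF=∅
  b1: DF={b1}
  b2: DF={b1}
  b3: DF={b7}
  b4: DF={b7}
  b5: DF={b7}
  b6: DF=∅
  b7: DF=∅

DF(b5) = ["b7"]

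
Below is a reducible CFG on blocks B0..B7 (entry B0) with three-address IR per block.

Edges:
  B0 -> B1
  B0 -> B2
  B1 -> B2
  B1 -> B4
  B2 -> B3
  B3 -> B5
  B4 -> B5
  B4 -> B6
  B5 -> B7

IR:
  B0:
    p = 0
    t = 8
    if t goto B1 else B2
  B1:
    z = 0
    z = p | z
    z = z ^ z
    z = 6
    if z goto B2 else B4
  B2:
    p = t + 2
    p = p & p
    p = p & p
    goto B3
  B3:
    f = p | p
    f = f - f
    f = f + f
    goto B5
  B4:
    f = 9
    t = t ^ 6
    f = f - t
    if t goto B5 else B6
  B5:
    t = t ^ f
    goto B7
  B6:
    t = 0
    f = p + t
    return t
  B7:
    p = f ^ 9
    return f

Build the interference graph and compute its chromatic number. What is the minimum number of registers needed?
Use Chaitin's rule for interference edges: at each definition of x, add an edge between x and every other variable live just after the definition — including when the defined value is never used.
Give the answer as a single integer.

Block summaries:
  B0 def {p,t} use ∅
  B1 def {z} use {p}
  B2 def {p} use {t}
  B3 def {f} use {p}
  B4 def {f,t} use {t}
  B5 def {t} use {f,t}
  B6 def {f,t} use {p}
  B7 def {p} use {f}

Live sets:
  live B0: ∅→{p,t}
  live B1: {p,t}→{p,t}
  live B2: {t}→{p,t}
  live B3: {p,t}→{f,t}
  live B4: {p,t}→{f,p,t}
  live B5: {f,t}→{f}
  live B6: {p}→∅
  live B7: {f}→∅

Interfere edges:
  f↔{p,t}
  p↔{f,t,z}
  t↔{f,p,z}
  z↔{p,t}

Chromatic number:
  lower bound: {f,p,t} mutually conflict ⇒ χ ≥ 3
  assign f→r2 p→r0 t→r1 z→r2 — no edge inside a register ⇒ χ ≤ 3
  χ = 3

Answer: 3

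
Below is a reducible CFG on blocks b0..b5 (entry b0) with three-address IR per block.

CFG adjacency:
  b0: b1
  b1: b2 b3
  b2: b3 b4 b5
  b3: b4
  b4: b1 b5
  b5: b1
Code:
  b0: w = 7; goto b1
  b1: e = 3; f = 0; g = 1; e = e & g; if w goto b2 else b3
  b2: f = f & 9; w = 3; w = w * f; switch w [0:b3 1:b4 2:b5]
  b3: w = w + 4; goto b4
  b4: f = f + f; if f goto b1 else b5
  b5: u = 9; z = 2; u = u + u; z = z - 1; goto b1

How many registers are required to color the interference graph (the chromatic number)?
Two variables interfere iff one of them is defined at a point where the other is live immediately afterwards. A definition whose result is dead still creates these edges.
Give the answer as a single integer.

Block summaries:
  b0: def={w} ue=∅
  b1: def={e,f,g} ue={w}
  b2: def={f,w} ue={f}
  b3: def={w} ue={w}
  b4: def={f} ue={f}
  b5: def={u,z} ue=∅

Backward fixpoint:
  live b0: ∅→{w}
  live b1: {w}→{f,w}
  live b2: {f}→{f,w}
  live b3: {f,w}→{f,w}
  live b4: {f,w}→{w}
  live b5: {w}→{w}

Conflict graph:
  e — {f,g,w}
  f — {e,g,w}
  g — {e,f,w}
  u — {w,z}
  w — {e,f,g,u,z}
  z — {u,w}

Registers:
  lower bound: {e,f,g,w} mutually conflict ⇒ χ ≥ 4
  4-colouring: R0={w}  R1={e,u}  R2={f,z}  R3={g}
  χ = 4

Answer: 4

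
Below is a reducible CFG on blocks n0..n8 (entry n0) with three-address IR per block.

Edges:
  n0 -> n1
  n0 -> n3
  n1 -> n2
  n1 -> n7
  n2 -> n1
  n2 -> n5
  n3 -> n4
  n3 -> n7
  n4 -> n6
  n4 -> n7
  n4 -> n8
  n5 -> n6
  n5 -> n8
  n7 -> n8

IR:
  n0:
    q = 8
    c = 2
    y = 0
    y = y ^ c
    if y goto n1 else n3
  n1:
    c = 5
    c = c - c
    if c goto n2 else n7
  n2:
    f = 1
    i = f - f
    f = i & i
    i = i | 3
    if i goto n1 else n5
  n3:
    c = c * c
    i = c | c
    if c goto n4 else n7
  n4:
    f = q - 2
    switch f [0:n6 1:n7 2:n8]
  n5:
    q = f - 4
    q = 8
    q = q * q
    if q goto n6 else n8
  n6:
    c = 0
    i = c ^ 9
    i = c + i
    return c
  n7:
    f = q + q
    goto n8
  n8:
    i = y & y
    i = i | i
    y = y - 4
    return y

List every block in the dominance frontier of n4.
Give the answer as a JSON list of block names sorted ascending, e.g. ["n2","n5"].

Answer: ["n6", "n7", "n8"]

Working:
idom tree: n1←n0 n2←n1 n3←n0 n4←n3 n5←n2 n6←n0 n7←n0 n8←n0
Join-block Dom:
  n1: preds {n0,n2}: {n0} ∩ {n0,n1,n2} = {n0}; idom=n0
  n6: preds {n4,n5}: {n0,n3,n4} ∩ {n0,n1,n2,n5} = {n0}; idom=n0
  n7: preds {n1,n3,n4}: {n0,n1} ∩ {n0,n3} ∩ {n0,n3,n4} = {n0}; idom=n0
  n8: preds {n4,n5,n7}: {n0,n3,n4} ∩ {n0,n1,n2,n5} ∩ {n0,n7} = {n0}; idom=n0

DF walk-up:
  n1←n0: walk · to n0
  n1←n2: walk n2→n1 to n0
  n6←n4: walk n4→n3 to n0
  n6←n5: walk n5→n2→n1 to n0
  n7←n1: walk n1 to n0
  n7←n3: walk n3 to n0
  n7←n4: walk n4→n3 to n0
  n8←n4: walk n4→n3 to n0
  n8←n5: walk n5→n2→n1 to n0
  n8←n7: walk n7 to n0
  n0 → ∅
  n1 → {n1,n6,n7,n8}
  n2 → {n1,n6,n8}
  n3 → {n6,n7,n8}
  n4 → {n6,n7,n8}
  n5 → {n6,n8}
  n6 → ∅
  n7 → {n8}
  n8 → ∅

DF(n4) = ["n6", "n7", "n8"]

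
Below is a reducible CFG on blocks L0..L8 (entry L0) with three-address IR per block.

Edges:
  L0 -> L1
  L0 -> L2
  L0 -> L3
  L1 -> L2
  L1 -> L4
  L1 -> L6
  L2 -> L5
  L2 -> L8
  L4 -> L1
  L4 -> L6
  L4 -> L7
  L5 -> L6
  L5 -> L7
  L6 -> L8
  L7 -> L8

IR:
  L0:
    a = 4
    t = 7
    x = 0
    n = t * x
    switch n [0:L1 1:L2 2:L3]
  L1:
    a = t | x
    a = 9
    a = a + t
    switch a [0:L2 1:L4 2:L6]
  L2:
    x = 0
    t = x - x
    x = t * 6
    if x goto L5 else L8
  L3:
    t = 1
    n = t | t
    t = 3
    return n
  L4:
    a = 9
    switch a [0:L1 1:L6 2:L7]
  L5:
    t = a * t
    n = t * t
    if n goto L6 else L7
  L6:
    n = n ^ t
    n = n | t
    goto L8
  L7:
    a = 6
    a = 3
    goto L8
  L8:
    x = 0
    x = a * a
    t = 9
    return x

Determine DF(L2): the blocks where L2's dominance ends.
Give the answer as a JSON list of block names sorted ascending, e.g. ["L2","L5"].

Answer: ["L6", "L7", "L8"]

Derivation:
idom tree: L1←L0 L2←L0 L3←L0 L4←L1 L5←L2 L6←L0 L7←L0 L8←L0
Join-block Dom:
  L1: preds {L0,L4}: {L0} ∩ {L0,L1,L4} = {L0}; idom=L0
  L2: preds {L0,L1}: {L0} ∩ {L0,L1} = {L0}; idom=L0
  L6: preds {L1,L4,L5}: {L0,L1} ∩ {L0,L1,L4} ∩ {L0,L2,L5} = {L0}; idom=L0
  L7: preds {L4,L5}: {L0,L1,L4} ∩ {L0,L2,L5} = {L0}; idom=L0
  L8: preds {L2,L6,L7}: {L0,L2} ∩ {L0,L6} ∩ {L0,L7} = {L0}; idom=L0

Frontier:
  L1←L0: walk · to L0
  L1←L4: walk L4→L1 to L0
  L2←L0: walk · to L0
  L2←L1: walk L1 to L0
  L6←L1: walk L1 to L0
  L6←L4: walk L4→L1 to L0
  L6←L5: walk L5→L2 to L0
  L7←L4: walk L4→L1 to L0
  L7←L5: walk L5→L2 to L0
  L8←L2: walk L2 to L0
  L8←L6: walk L6 to L0
  L8←L7: walk L7 to L0
  L0: DF=∅
  L1: DF={L1,L2,L6,L7}
  L2: DF={L6,L7,L8}
  L3: DF=∅
  L4: DF={L1,L6,L7}
  L5: DF={L6,L7}
  L6: DF={L8}
  L7: DF={L8}
  L8: DF=∅

DF(L2) = ["L6", "L7", "L8"]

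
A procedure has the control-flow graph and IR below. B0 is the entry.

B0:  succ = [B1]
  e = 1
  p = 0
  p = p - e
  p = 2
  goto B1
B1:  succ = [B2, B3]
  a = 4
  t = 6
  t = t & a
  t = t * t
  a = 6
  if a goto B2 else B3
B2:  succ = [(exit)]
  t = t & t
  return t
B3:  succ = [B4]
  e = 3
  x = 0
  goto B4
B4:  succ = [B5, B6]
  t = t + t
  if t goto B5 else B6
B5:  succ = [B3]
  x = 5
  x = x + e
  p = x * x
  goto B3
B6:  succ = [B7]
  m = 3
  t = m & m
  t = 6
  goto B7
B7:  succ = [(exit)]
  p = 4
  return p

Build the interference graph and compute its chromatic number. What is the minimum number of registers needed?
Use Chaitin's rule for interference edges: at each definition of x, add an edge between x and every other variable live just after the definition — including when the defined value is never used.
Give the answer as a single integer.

Per-block:
  B0 def {e,p} use ∅
  B1 def {a,t} use ∅
  B2 def {t} use {t}
  B3 def {e,x} use ∅
  B4 def {t} use {t}
  B5 def {p,x} use {e}
  B6 def {m,t} use ∅
  B7 def {p} use ∅

Liveness:
  live B0: ∅→∅
  live B1: ∅→{t}
  live B2: {t}→∅
  live B3: {t}→{e,t}
  live B4: {e,t}→{e,t}
  live B5: {e,t}→{t}
  live B6: ∅→∅
  live B7: ∅→∅

Interference:
  a: {t}
  e: {p,t,x}
  m: ∅
  p: {e,t}
  t: {a,e,p,x}
  x: {e,t}

Colouring:
  clique {e,p,t} ⇒ need ≥ 3
  3-colouring: R0={m,t}  R1={a,e}  R2={p,x}
  χ = 3

Answer: 3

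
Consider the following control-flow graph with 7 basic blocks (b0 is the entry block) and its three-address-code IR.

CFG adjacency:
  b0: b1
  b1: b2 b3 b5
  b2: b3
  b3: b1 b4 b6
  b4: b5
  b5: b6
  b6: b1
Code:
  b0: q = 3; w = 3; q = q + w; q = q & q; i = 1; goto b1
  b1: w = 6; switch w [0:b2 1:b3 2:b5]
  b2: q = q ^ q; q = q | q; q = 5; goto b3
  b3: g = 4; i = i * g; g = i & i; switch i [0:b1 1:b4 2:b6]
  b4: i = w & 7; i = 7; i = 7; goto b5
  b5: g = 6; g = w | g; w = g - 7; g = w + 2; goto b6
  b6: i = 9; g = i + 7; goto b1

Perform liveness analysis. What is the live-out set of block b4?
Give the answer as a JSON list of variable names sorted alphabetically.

Per-block:
  b0: def={i,q,w} ue=∅
  b1: def={w} ue=∅
  b2: def={q} ue={q}
  b3: def={g,i} ue={i}
  b4: def={i} ue={w}
  b5: def={g,w} ue={w}
  b6: def={g,i} ue=∅

Live sets:
  b0 li=∅ lo={i,q}
  b1 li={i,q} lo={i,q,w}
  b2 li={i,q,w} lo={i,q,w}
  b3 li={i,q,w} lo={i,q,w}
  b4 li={q,w} lo={q,w}
  b5 li={q,w} lo={q}
  b6 li={q} lo={i,q}

live-out(b4) = ["q", "w"]

Answer: ["q", "w"]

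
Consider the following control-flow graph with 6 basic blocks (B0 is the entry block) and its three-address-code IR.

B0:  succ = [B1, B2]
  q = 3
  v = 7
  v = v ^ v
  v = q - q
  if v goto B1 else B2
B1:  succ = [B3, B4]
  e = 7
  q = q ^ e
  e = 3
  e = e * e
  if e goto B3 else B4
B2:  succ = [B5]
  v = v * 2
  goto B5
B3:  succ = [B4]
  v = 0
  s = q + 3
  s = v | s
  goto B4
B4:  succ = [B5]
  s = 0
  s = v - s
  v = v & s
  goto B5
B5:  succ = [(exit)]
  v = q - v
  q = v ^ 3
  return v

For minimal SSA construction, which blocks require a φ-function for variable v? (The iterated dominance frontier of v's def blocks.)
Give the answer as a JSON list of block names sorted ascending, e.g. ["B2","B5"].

idom tree: B1←B0 B2←B0 B3←B1 B4←B1 B5←B0
Dom at joins:
  B4: preds {B1,B3}: {B0,B1} ∩ {B0,B1,B3} = {B0,B1}; idom=B1
  B5: preds {B2,B4}: {B0,B2} ∩ {B0,B1,B4} = {B0}; idom=B0

DF derivation:
  B4←B1: walk · to B1
  B4←B3: walk B3 to B1
  B5←B2: walk B2 to B0
  B5←B4: walk B4→B1 to B0
  B0 → ∅
  B1 → {B5}
  B2 → {B5}
  B3 → {B4}
  B4 → {B5}
  B5 → ∅

φ for v: defs {B0,B2,B3,B4,B5}
  DF⁺ = {B4,B5}

Answer: ["B4", "B5"]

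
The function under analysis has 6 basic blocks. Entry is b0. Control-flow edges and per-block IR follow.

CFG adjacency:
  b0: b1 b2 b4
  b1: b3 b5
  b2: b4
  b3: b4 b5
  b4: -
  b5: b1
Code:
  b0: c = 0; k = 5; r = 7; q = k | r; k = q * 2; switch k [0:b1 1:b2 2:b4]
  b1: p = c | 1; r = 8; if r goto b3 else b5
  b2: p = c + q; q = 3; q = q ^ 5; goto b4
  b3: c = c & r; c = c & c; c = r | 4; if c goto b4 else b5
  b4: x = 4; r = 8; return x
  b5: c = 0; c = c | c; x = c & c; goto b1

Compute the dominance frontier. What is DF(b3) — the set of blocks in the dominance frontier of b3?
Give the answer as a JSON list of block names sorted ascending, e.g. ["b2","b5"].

idom tree: b1←b0 b2←b0 b3←b1 b4←b0 b5←b1
Dom∩ at merges:
  b1: preds {b0,b5}: {b0} ∩ {b0,b1,b5} = {b0}; idom=b0
  b4: preds {b0,b2,b3}: {b0} ∩ {b0,b2} ∩ {b0,b1,b3} = {b0}; idom=b0
  b5: preds {b1,b3}: {b0,b1} ∩ {b0,b1,b3} = {b0,b1}; idom=b1

DF derivation:
  b1←b0: walk · to b0
  b1←b5: walk b5→b1 to b0
  b4←b0: walk · to b0
  b4←b2: walk b2 to b0
  b4←b3: walk b3→b1 to b0
  b5←b1: walk · to b1
  b5←b3: walk b3 to b1
  b0 → ∅
  b1 → {b1,b4}
  b2 → {b4}
  b3 → {b4,b5}
  b4 → ∅
  b5 → {b1}

DF(b3) = ["b4", "b5"]

Answer: ["b4", "b5"]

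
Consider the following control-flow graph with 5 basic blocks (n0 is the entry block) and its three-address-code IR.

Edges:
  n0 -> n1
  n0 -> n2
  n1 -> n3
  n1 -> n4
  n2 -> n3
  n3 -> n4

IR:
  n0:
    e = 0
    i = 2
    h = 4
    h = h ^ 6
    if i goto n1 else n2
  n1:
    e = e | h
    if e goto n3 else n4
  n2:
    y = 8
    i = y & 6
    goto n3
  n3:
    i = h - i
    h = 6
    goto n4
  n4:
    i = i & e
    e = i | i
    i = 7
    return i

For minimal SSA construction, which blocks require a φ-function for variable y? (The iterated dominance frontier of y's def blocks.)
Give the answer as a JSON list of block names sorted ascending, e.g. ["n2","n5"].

Answer: ["n3", "n4"]

Working:
idom tree: n1←n0 n2←n0 n3←n0 n4←n0
Dom∩ at merges:
  n3: preds {n1,n2}: {n0,n1} ∩ {n0,n2} = {n0}; idom=n0
  n4: preds {n1,n3}: {n0,n1} ∩ {n0,n3} = {n0}; idom=n0

DF derivation:
  join n3 pred n1: n1 stop@n0
  join n3 pred n2: n2 stop@n0
  join n4 pred n1: n1 stop@n0
  join n4 pred n3: n3 stop@n0
  DF(n0)=∅
  DF(n1)={n3,n4}
  DF(n2)={n3}
  DF(n3)={n4}
  DF(n4)=∅

φ for y: defs {n2}
  DF⁺ = {n3,n4}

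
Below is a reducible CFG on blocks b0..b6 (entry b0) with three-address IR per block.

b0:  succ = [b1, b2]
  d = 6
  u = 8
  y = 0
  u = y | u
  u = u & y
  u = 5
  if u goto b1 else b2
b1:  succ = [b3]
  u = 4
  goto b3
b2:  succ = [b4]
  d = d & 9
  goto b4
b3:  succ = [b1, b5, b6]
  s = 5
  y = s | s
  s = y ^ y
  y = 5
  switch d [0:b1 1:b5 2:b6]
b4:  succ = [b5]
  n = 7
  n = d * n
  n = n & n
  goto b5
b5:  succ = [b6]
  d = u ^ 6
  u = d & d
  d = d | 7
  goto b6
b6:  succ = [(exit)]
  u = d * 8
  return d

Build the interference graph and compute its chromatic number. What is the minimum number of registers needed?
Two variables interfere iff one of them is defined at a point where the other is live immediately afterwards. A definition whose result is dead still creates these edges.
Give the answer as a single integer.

Answer: 3

Analysis:
def/use:
  b0: {d,u,y} / ∅
  b1: {u} / ∅
  b2: {d} / {d}
  b3: {s,y} / {d}
  b4: {n} / {d}
  b5: {d,u} / {u}
  b6: {u} / {d}

Backward fixpoint:
  live b0: ∅→{d,u}
  live b1: {d}→{d,u}
  live b2: {d,u}→{d,u}
  live b3: {d,u}→{d,u}
  live b4: {d,u}→{u}
  live b5: {u}→{d}
  live b6: {d}→∅

Interfere edges:
  d — {n,s,u,y}
  n — {d,u}
  s — {d,u}
  u — {d,n,s,y}
  y — {d,u}

Chromatic number:
  lower bound: {d,n,u} mutually conflict ⇒ χ ≥ 3
  3-colouring: r0={d}  r1={u}  r2={n,s,y}
  χ = 3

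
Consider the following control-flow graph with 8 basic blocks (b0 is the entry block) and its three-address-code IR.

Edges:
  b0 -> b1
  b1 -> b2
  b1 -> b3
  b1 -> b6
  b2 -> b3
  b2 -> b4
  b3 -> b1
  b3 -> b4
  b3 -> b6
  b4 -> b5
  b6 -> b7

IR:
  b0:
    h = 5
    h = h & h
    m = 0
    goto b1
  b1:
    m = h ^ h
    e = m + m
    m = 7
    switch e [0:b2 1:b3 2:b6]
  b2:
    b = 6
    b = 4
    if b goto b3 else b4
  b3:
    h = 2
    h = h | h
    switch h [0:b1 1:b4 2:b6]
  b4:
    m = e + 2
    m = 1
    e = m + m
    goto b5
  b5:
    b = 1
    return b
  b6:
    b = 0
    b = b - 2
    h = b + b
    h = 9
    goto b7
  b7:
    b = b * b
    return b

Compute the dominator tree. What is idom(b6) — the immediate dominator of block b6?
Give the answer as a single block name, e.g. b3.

Answer: b1

Working:
idom tree: b1←b0 b2←b1 b3←b1 b4←b1 b5←b4 b6←b1 b7←b6
Dom∩ at merges:
  b1: preds {b0,b3}: {b0} ∩ {b0,b1,b3} = {b0}; idom=b0
  b3: preds {b1,b2}: {b0,b1} ∩ {b0,b1,b2} = {b0,b1}; idom=b1
  b4: preds {b2,b3}: {b0,b1,b2} ∩ {b0,b1,b3} = {b0,b1}; idom=b1
  b6: preds {b1,b3}: {b0,b1} ∩ {b0,b1,b3} = {b0,b1}; idom=b1

idom(b6) = b1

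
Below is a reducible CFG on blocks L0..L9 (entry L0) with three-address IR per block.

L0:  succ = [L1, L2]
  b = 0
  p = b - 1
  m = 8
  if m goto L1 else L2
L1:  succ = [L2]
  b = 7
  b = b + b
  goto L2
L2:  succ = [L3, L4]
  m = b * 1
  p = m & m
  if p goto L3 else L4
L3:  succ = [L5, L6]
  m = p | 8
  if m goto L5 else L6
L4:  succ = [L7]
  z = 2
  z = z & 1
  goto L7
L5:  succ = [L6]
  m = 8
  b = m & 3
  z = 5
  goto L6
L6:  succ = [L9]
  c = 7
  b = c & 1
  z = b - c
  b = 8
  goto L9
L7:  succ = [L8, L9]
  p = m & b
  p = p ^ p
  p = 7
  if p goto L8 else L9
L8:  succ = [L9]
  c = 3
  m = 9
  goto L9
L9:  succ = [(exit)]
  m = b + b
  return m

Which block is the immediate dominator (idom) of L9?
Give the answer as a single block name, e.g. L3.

idom tree: L1←L0 L2←L0 L3←L2 L4←L2 L5←L3 L6←L3 L7←L4 L8←L7 L9←L2
Dom at joins:
  L2: preds {L0,L1}: {L0} ∩ {L0,L1} = {L0}; idom=L0
  L6: preds {L3,L5}: {L0,L2,L3} ∩ {L0,L2,L3,L5} = {L0,L2,L3}; idom=L3
  L9: preds {L6,L7,L8}: {L0,L2,L3,L6} ∩ {L0,L2,L4,L7} ∩ {L0,L2,L4,L7,L8} = {L0,L2}; idom=L2

idom(L9) = L2

Answer: L2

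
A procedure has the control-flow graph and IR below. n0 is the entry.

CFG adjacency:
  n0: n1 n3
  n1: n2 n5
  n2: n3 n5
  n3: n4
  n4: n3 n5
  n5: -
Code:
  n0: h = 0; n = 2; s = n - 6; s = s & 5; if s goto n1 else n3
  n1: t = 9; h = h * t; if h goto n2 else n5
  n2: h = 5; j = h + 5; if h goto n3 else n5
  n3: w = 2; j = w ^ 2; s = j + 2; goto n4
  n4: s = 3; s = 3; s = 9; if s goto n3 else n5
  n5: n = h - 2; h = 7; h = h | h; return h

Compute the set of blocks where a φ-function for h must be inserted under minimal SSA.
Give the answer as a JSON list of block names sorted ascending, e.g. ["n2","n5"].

Answer: ["n3", "n5"]

Analysis:
idom tree: n1←n0 n2←n1 n3←n0 n4←n3 n5←n0
Dom at joins:
  n3: preds {n0,n2,n4}: {n0} ∩ {n0,n1,n2} ∩ {n0,n3,n4} = {n0}; idom=n0
  n5: preds {n1,n2,n4}: {n0,n1} ∩ {n0,n1,n2} ∩ {n0,n3,n4} = {n0}; idom=n0

Frontier:
  n3←n0: walk · to n0
  n3←n2: walk n2→n1 to n0
  n3←n4: walk n4→n3 to n0
  n5←n1: walk n1 to n0
  n5←n2: walk n2→n1 to n0
  n5←n4: walk n4→n3 to n0
  n0 → ∅
  n1 → {n3,n5}
  n2 → {n3,n5}
  n3 → {n3,n5}
  n4 → {n3,n5}
  n5 → ∅

φ for h: defs {n0,n1,n2,n5}
  DF⁺ = {n3,n5}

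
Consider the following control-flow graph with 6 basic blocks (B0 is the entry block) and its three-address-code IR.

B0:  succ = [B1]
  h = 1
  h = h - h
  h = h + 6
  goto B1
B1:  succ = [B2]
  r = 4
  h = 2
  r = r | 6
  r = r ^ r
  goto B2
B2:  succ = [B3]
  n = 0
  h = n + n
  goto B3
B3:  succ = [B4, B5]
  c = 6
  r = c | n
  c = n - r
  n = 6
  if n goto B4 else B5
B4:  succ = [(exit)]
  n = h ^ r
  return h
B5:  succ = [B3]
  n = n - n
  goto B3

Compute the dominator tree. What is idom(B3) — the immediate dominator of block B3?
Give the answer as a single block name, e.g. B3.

Answer: B2

Derivation:
idom tree: B1←B0 B2←B1 B3←B2 B4←B3 B5←B3
Dom∩ at merges:
  B3: preds {B2,B5}: {B0,B1,B2} ∩ {B0,B1,B2,B3,B5} = {B0,B1,B2}; idom=B2

idom(B3) = B2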